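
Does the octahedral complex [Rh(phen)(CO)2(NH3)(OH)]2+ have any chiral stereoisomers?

yes

The six octahedral sites form three mutually perpendicular trans pairs.
Each phen is bidentate and must span two cis positions.
The distinct arrangements are (4 in all): CO trans; CO cis (3 arrangements, 2 chiral).
Of these, 2 lack any improper symmetry element and so occur as enantiomeric pairs, giving 4 + 2 = 6 stereoisomers in total.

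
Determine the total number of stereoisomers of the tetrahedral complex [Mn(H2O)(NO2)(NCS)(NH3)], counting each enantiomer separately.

In a tetrahedral complex all four positions are equivalent and every pair of ligands is adjacent — there is no cis/trans distinction.
Only one geometric arrangement is possible; it has no improper symmetry element, so it exists as a pair of enantiomers (2 stereoisomers).

2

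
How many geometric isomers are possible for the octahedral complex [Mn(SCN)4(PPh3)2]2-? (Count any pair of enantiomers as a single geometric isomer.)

2

An octahedron has six vertices in three trans pairs; every non-trans pair is cis.
The distinct arrangements are (2 in all): PPh3 trans; PPh3 cis.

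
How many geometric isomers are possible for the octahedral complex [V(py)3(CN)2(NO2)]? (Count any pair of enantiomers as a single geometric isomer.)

In an octahedral complex each vertex has one trans partner and four cis neighbours.
The distinct arrangements are (3 in all): py mer, CN trans; py mer, CN cis; py fac, CN cis.

3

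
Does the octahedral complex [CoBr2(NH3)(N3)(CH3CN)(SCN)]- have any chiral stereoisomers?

yes

The six octahedral sites form three mutually perpendicular trans pairs.
Systematic enumeration (placing each ligand type in turn and discarding arrangements equivalent by rotation or reflection) gives 9 geometric isomers.
Of these, 6 lack any improper symmetry element and so occur as enantiomeric pairs, giving 9 + 6 = 15 stereoisomers in total.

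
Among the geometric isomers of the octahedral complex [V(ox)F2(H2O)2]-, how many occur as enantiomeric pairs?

In an octahedral complex each vertex has one trans partner and four cis neighbours.
Each ox is bidentate and must span two cis positions.
There are 3 geometric isomers: F trans, H2O cis; F cis, H2O cis (chiral); F cis, H2O trans.
One of these lacks any improper symmetry element and so occurs as an enantiomeric pair, giving 3 + 1 = 4 stereoisomers in total.

1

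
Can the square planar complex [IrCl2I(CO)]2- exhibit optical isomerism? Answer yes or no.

There are 2 geometric isomers: Cl cis; Cl trans.
Each arrangement has an internal mirror plane or centre of symmetry, so none is chiral.

no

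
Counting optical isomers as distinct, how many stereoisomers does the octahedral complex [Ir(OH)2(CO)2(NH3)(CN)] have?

Working through the distinct placements yields 6 geometric isomers: OH trans, CO cis; OH cis, CO cis (3 arrangements, 2 chiral); OH trans, CO trans; OH cis, CO trans.
Of these, 2 lack any improper symmetry element and so occur as enantiomeric pairs, giving 6 + 2 = 8 stereoisomers in total.

8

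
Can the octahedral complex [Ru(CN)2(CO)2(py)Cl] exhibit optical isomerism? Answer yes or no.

In an octahedral complex each vertex has one trans partner and four cis neighbours.
Systematic placement gives 6 geometric isomers: CN trans, CO trans; CN trans, CO cis; CN cis, CO cis (3 arrangements, 2 chiral); CN cis, CO trans.
Of these, 2 lack any improper symmetry element and so occur as enantiomeric pairs, giving 6 + 2 = 8 stereoisomers in total.

yes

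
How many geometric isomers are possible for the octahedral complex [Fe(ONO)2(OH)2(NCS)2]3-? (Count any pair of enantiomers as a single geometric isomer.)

5

An octahedron has six vertices in three trans pairs; every non-trans pair is cis.
Working through the distinct placements yields 5 geometric isomers: ONO trans, OH trans, NCS trans; ONO cis, OH cis, NCS trans; ONO trans, OH cis, NCS cis; ONO cis, OH cis, NCS cis (chiral); ONO cis, OH trans, NCS cis.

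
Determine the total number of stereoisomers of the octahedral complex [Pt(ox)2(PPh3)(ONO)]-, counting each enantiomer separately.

Each ox is bidentate and must span two cis positions.
Working through the distinct placements yields 2 geometric isomers: PPh3 and ONO mutually trans; PPh3 and ONO mutually cis (chiral).
One of these lacks any improper symmetry element and so occurs as an enantiomeric pair, giving 2 + 1 = 3 stereoisomers in total.

3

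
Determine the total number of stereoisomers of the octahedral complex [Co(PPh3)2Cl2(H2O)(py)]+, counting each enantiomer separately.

8

There are 6 geometric isomers: PPh3 cis, Cl trans; PPh3 trans, Cl trans; PPh3 cis, Cl cis (3 arrangements, 2 chiral); PPh3 trans, Cl cis.
Of these, 2 lack any improper symmetry element and so occur as enantiomeric pairs, giving 6 + 2 = 8 stereoisomers in total.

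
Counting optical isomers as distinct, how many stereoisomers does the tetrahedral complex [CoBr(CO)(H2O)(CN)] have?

All four vertices of a tetrahedron are equivalent and mutually adjacent, so cis/trans isomerism cannot arise.
Only one geometric arrangement is possible; it has no improper symmetry element, so it exists as a pair of enantiomers (2 stereoisomers).

2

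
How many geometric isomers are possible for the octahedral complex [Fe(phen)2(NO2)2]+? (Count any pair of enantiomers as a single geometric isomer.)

In an octahedral complex each vertex has one trans partner and four cis neighbours.
Each phen is bidentate and must span two cis positions.
Working through the distinct placements yields 2 geometric isomers: NO2 trans; NO2 cis (chiral).

2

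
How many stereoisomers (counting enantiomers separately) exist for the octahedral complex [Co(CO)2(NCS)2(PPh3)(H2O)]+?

8

An octahedron has six vertices in three trans pairs; every non-trans pair is cis.
There are 6 geometric isomers: CO trans, NCS cis; CO trans, NCS trans; CO cis, NCS cis (3 arrangements, 2 chiral); CO cis, NCS trans.
Of these, 2 lack any improper symmetry element and so occur as enantiomeric pairs, giving 6 + 2 = 8 stereoisomers in total.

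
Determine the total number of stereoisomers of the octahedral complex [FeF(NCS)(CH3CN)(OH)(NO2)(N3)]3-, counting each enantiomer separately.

The six octahedral sites form three mutually perpendicular trans pairs.
Systematic enumeration (placing each ligand type in turn and discarding arrangements equivalent by rotation or reflection) gives 15 geometric isomers.
Of these, 15 lack any improper symmetry element and so occur as enantiomeric pairs, giving 15 + 15 = 30 stereoisomers in total.

30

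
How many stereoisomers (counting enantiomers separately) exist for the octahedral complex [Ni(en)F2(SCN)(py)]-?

The six octahedral sites form three mutually perpendicular trans pairs.
Each en is bidentate and must span two cis positions.
Systematic placement gives 4 geometric isomers: F trans; F cis (3 arrangements, 2 chiral).
Of these, 2 lack any improper symmetry element and so occur as enantiomeric pairs, giving 4 + 2 = 6 stereoisomers in total.

6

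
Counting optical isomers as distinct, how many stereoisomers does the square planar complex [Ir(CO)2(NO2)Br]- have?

2

Systematic placement gives 2 geometric isomers: CO cis; CO trans.
Each arrangement has an internal mirror plane or centre of symmetry, so none is chiral.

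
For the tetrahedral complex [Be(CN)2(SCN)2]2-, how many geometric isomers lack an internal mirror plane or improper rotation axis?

Only one geometric arrangement is possible.

0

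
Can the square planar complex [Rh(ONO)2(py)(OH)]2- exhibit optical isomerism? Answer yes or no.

no

In a square planar complex each vertex has one trans partner and two cis neighbours.
There are 2 geometric isomers: ONO cis; ONO trans.
Each arrangement has an internal mirror plane or centre of symmetry, so none is chiral.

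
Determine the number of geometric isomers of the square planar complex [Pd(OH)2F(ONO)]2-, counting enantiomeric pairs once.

A square has two trans pairs of vertices; adjacent vertices are cis.
There are 2 geometric isomers: OH cis; OH trans.

2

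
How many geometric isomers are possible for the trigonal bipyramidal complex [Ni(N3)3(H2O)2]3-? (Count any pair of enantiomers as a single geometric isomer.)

3

The distinct arrangements are (3 in all): H2O both axial; H2O one axial, one equatorial; H2O both equatorial.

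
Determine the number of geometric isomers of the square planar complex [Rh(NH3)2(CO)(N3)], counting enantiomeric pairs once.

In a square planar complex each vertex has one trans partner and two cis neighbours.
The distinct arrangements are (2 in all): NH3 cis; NH3 trans.

2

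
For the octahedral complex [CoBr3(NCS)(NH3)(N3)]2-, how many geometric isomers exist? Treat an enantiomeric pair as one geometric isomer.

4

Systematic placement gives 4 geometric isomers: Br mer (3 arrangements); Br fac (chiral).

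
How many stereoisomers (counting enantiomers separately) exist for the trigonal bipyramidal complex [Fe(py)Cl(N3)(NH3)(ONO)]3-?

In a trigonal bipyramid the two axial positions differ from the three equatorial ones.
Exhaustive case analysis gives 10 geometric isomers.
Of these, 10 lack any improper symmetry element and so occur as enantiomeric pairs, giving 10 + 10 = 20 stereoisomers in total.

20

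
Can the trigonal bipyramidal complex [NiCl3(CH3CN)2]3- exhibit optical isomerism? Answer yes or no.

A trigonal bipyramid has two axial and three equatorial sites, which are chemically inequivalent.
The distinct arrangements are (3 in all): CH3CN both axial; CH3CN one axial, one equatorial; CH3CN both equatorial.
Each arrangement has an internal mirror plane or centre of symmetry, so none is chiral.

no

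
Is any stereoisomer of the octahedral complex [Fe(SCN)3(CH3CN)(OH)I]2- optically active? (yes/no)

yes

In an octahedral complex each vertex has one trans partner and four cis neighbours.
Systematic placement gives 4 geometric isomers: SCN mer (3 arrangements); SCN fac (chiral).
One of these lacks any improper symmetry element and so occurs as an enantiomeric pair, giving 4 + 1 = 5 stereoisomers in total.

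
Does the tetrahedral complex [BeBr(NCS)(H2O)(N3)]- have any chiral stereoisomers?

In a tetrahedral complex all four positions are equivalent and every pair of ligands is adjacent — there is no cis/trans distinction.
Only one geometric arrangement is possible; it has no improper symmetry element, so it exists as a pair of enantiomers (2 stereoisomers).

yes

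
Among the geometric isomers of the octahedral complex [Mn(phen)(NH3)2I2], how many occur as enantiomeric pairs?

1

The six octahedral sites form three mutually perpendicular trans pairs.
Each phen is bidentate and must span two cis positions.
Systematic placement gives 3 geometric isomers: NH3 cis, I trans; NH3 cis, I cis (chiral); NH3 trans, I cis.
One of these lacks any improper symmetry element and so occurs as an enantiomeric pair, giving 3 + 1 = 4 stereoisomers in total.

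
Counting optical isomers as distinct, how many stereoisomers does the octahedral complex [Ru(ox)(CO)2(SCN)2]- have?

4

An octahedron has six vertices in three trans pairs; every non-trans pair is cis.
Each ox is bidentate and must span two cis positions.
Working through the distinct placements yields 3 geometric isomers: CO trans, SCN cis; CO cis, SCN cis (chiral); CO cis, SCN trans.
One of these lacks any improper symmetry element and so occurs as an enantiomeric pair, giving 3 + 1 = 4 stereoisomers in total.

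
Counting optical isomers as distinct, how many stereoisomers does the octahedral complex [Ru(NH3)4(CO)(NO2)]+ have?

Working through the distinct placements yields 2 geometric isomers: CO and NO2 mutually cis; CO and NO2 mutually trans.
Each arrangement has an internal mirror plane or centre of symmetry, so none is chiral.

2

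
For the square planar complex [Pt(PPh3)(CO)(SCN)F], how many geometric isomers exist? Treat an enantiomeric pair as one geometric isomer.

3

A square has two trans pairs of vertices; adjacent vertices are cis.
There are 3 geometric isomers: (CO/PPh3 trans, F/SCN trans); (CO/SCN trans, F/PPh3 trans); (CO/F trans, PPh3/SCN trans).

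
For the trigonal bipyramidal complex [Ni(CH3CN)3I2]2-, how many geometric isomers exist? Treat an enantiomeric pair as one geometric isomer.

In a trigonal bipyramid the two axial positions differ from the three equatorial ones.
Working through the distinct placements yields 3 geometric isomers: I both equatorial; I one axial, one equatorial; I both axial.

3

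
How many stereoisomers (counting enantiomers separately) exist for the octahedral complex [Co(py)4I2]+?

The distinct arrangements are (2 in all): I trans; I cis.
Each arrangement has an internal mirror plane or centre of symmetry, so none is chiral.

2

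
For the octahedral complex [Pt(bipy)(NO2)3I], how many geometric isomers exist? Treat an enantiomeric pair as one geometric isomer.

2

The six octahedral sites form three mutually perpendicular trans pairs.
Each bipy is bidentate and must span two cis positions.
The distinct arrangements are (2 in all): NO2 fac; NO2 mer.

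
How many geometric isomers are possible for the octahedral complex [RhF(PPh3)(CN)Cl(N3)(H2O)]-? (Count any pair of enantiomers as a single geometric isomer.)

An octahedron has six vertices in three trans pairs; every non-trans pair is cis.
Placing the ligands in turn and identifying arrangements related by rotation or reflection leaves 15 distinct geometric isomers.

15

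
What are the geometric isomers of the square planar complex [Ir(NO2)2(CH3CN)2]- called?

cis and trans

In a square planar complex each vertex has one trans partner and two cis neighbours.
Systematic placement gives 2 geometric isomers: NO2 cis; NO2 trans.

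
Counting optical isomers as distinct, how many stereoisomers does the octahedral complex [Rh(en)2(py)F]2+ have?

3

The six octahedral sites form three mutually perpendicular trans pairs.
Each en is bidentate and must span two cis positions.
There are 2 geometric isomers: py and F mutually cis (chiral); py and F mutually trans.
One of these lacks any improper symmetry element and so occurs as an enantiomeric pair, giving 2 + 1 = 3 stereoisomers in total.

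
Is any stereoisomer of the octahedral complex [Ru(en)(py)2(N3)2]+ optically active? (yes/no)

In an octahedral complex each vertex has one trans partner and four cis neighbours.
Each en is bidentate and must span two cis positions.
Working through the distinct placements yields 3 geometric isomers: py cis, N3 trans; py trans, N3 cis; py cis, N3 cis (chiral).
One of these lacks any improper symmetry element and so occurs as an enantiomeric pair, giving 3 + 1 = 4 stereoisomers in total.

yes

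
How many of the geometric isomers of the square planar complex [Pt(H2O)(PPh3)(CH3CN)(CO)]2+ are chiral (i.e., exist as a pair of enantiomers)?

In a square planar complex each vertex has one trans partner and two cis neighbours.
There are 3 geometric isomers: (CH3CN/H2O trans, CO/PPh3 trans); (CH3CN/PPh3 trans, CO/H2O trans); (CH3CN/CO trans, H2O/PPh3 trans).
Each arrangement has an internal mirror plane or centre of symmetry, so none is chiral.

0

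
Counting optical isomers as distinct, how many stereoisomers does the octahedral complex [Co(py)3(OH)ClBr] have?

5

In an octahedral complex each vertex has one trans partner and four cis neighbours.
There are 4 geometric isomers: py mer (3 arrangements); py fac (chiral).
One of these lacks any improper symmetry element and so occurs as an enantiomeric pair, giving 4 + 1 = 5 stereoisomers in total.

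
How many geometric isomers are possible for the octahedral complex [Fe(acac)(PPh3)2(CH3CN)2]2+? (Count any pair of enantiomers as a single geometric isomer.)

The six octahedral sites form three mutually perpendicular trans pairs.
Each acac is bidentate and must span two cis positions.
Systematic placement gives 3 geometric isomers: PPh3 cis, CH3CN trans; PPh3 cis, CH3CN cis (chiral); PPh3 trans, CH3CN cis.

3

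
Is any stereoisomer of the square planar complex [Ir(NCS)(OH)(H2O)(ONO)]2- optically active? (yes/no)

no

In a square planar complex each vertex has one trans partner and two cis neighbours.
There are 3 geometric isomers: (H2O/OH trans, NCS/ONO trans); (H2O/ONO trans, NCS/OH trans); (H2O/NCS trans, OH/ONO trans).
Each arrangement has an internal mirror plane or centre of symmetry, so none is chiral.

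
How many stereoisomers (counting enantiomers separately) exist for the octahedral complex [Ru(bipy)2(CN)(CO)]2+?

3

In an octahedral complex each vertex has one trans partner and four cis neighbours.
Each bipy is bidentate and must span two cis positions.
The distinct arrangements are (2 in all): CN and CO mutually trans; CN and CO mutually cis (chiral).
One of these lacks any improper symmetry element and so occurs as an enantiomeric pair, giving 2 + 1 = 3 stereoisomers in total.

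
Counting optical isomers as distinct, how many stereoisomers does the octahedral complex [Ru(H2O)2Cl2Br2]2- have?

6

The six octahedral sites form three mutually perpendicular trans pairs.
Working through the distinct placements yields 5 geometric isomers: H2O trans, Cl trans, Br trans; H2O cis, Cl cis, Br trans; H2O trans, Cl cis, Br cis; H2O cis, Cl cis, Br cis (chiral); H2O cis, Cl trans, Br cis.
One of these lacks any improper symmetry element and so occurs as an enantiomeric pair, giving 5 + 1 = 6 stereoisomers in total.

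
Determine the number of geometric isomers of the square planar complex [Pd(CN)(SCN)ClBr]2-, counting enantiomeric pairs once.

3

In a square planar complex each vertex has one trans partner and two cis neighbours.
The distinct arrangements are (3 in all): (Br/Cl trans, CN/SCN trans); (Br/SCN trans, CN/Cl trans); (Br/CN trans, Cl/SCN trans).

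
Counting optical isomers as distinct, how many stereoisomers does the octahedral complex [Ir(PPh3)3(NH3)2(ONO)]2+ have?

3

The six octahedral sites form three mutually perpendicular trans pairs.
The distinct arrangements are (3 in all): PPh3 mer, NH3 trans; PPh3 mer, NH3 cis; PPh3 fac, NH3 cis.
Each arrangement has an internal mirror plane or centre of symmetry, so none is chiral.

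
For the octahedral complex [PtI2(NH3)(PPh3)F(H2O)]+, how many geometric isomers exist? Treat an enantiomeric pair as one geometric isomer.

9

The six octahedral sites form three mutually perpendicular trans pairs.
Exhaustive case analysis gives 9 geometric isomers.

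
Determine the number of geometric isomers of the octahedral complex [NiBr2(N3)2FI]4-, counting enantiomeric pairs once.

The six octahedral sites form three mutually perpendicular trans pairs.
Systematic placement gives 6 geometric isomers: Br trans, N3 trans; Br trans, N3 cis; Br cis, N3 trans; Br cis, N3 cis (3 arrangements, 2 chiral).

6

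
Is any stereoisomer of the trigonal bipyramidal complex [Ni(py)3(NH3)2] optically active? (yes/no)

There are 3 geometric isomers: NH3 both axial; NH3 one axial, one equatorial; NH3 both equatorial.
Each arrangement has an internal mirror plane or centre of symmetry, so none is chiral.

no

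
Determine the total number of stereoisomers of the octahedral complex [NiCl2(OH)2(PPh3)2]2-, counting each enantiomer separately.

6

In an octahedral complex each vertex has one trans partner and four cis neighbours.
Working through the distinct placements yields 5 geometric isomers: Cl trans, OH trans, PPh3 trans; Cl trans, OH cis, PPh3 cis; Cl cis, OH cis, PPh3 trans; Cl cis, OH cis, PPh3 cis (chiral); Cl cis, OH trans, PPh3 cis.
One of these lacks any improper symmetry element and so occurs as an enantiomeric pair, giving 5 + 1 = 6 stereoisomers in total.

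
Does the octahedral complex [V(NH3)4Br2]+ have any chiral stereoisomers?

no

In an octahedral complex each vertex has one trans partner and four cis neighbours.
The distinct arrangements are (2 in all): Br trans; Br cis.
Each arrangement has an internal mirror plane or centre of symmetry, so none is chiral.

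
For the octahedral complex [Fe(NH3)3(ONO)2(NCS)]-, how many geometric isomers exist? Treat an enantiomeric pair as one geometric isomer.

3

An octahedron has six vertices in three trans pairs; every non-trans pair is cis.
Working through the distinct placements yields 3 geometric isomers: NH3 mer, ONO trans; NH3 fac, ONO cis; NH3 mer, ONO cis.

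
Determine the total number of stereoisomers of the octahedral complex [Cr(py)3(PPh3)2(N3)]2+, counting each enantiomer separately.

The six octahedral sites form three mutually perpendicular trans pairs.
There are 3 geometric isomers: py mer, PPh3 cis; py mer, PPh3 trans; py fac, PPh3 cis.
Each arrangement has an internal mirror plane or centre of symmetry, so none is chiral.

3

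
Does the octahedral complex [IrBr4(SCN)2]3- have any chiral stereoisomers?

There are 2 geometric isomers: SCN trans; SCN cis.
Each arrangement has an internal mirror plane or centre of symmetry, so none is chiral.

no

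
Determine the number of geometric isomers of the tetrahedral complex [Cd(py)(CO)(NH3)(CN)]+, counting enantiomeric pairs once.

1

All four vertices of a tetrahedron are equivalent and mutually adjacent, so cis/trans isomerism cannot arise.
Only one geometric arrangement is possible; it has no improper symmetry element, so it exists as a pair of enantiomers (2 stereoisomers).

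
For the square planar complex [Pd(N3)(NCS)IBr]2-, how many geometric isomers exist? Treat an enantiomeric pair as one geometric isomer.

3

A square has two trans pairs of vertices; adjacent vertices are cis.
Systematic placement gives 3 geometric isomers: (Br/N3 trans, I/NCS trans); (Br/NCS trans, I/N3 trans); (Br/I trans, N3/NCS trans).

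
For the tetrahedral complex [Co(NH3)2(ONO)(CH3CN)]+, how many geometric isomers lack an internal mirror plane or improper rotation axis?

In a tetrahedral complex all four positions are equivalent and every pair of ligands is adjacent — there is no cis/trans distinction.
Only one geometric arrangement is possible.

0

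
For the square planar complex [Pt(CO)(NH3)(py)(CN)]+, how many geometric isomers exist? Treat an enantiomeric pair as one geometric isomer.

3

A square has two trans pairs of vertices; adjacent vertices are cis.
There are 3 geometric isomers: (CN/NH3 trans, CO/py trans); (CN/py trans, CO/NH3 trans); (CN/CO trans, NH3/py trans).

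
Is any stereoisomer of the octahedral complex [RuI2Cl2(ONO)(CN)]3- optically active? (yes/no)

In an octahedral complex each vertex has one trans partner and four cis neighbours.
Systematic placement gives 6 geometric isomers: I cis, Cl cis (3 arrangements, 2 chiral); I trans, Cl cis; I cis, Cl trans; I trans, Cl trans.
Of these, 2 lack any improper symmetry element and so occur as enantiomeric pairs, giving 6 + 2 = 8 stereoisomers in total.

yes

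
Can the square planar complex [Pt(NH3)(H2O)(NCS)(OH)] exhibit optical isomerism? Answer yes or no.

Systematic placement gives 3 geometric isomers: (H2O/NH3 trans, NCS/OH trans); (H2O/OH trans, NCS/NH3 trans); (H2O/NCS trans, NH3/OH trans).
Each arrangement has an internal mirror plane or centre of symmetry, so none is chiral.

no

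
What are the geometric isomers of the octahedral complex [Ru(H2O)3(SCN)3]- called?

In an octahedral complex each vertex has one trans partner and four cis neighbours.
Systematic placement gives 2 geometric isomers: H2O mer; H2O fac.

fac and mer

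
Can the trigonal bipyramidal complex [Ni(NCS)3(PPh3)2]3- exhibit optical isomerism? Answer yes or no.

In a trigonal bipyramid the two axial positions differ from the three equatorial ones.
Working through the distinct placements yields 3 geometric isomers: PPh3 both equatorial; PPh3 one axial, one equatorial; PPh3 both axial.
Each arrangement has an internal mirror plane or centre of symmetry, so none is chiral.

no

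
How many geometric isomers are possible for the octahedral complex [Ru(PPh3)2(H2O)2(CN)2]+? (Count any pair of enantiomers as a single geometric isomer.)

5

The six octahedral sites form three mutually perpendicular trans pairs.
There are 5 geometric isomers: PPh3 trans, H2O trans, CN trans; PPh3 cis, H2O cis, CN trans; PPh3 trans, H2O cis, CN cis; PPh3 cis, H2O cis, CN cis (chiral); PPh3 cis, H2O trans, CN cis.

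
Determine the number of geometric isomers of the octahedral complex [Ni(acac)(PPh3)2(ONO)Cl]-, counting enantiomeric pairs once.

4

Each acac is bidentate and must span two cis positions.
The distinct arrangements are (4 in all): PPh3 cis (3 arrangements, 2 chiral); PPh3 trans.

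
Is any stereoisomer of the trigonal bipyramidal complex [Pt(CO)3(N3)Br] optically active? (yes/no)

A trigonal bipyramid has two axial and three equatorial sites, which are chemically inequivalent.
The distinct arrangements are (4 in all): N3 equatorial, Br axial; N3 axial, Br axial; N3 equatorial, Br equatorial; N3 axial, Br equatorial.
Each arrangement has an internal mirror plane or centre of symmetry, so none is chiral.

no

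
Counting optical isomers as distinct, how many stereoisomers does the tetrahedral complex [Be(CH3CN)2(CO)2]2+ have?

1

All four vertices of a tetrahedron are equivalent and mutually adjacent, so cis/trans isomerism cannot arise.
Only one geometric arrangement is possible.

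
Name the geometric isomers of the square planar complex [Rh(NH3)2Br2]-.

cis and trans

A square has two trans pairs of vertices; adjacent vertices are cis.
The distinct arrangements are (2 in all): NH3 cis; NH3 trans.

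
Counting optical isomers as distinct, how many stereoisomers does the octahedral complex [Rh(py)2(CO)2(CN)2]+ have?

There are 5 geometric isomers: py trans, CO trans, CN trans; py cis, CO cis, CN trans; py trans, CO cis, CN cis; py cis, CO cis, CN cis (chiral); py cis, CO trans, CN cis.
One of these lacks any improper symmetry element and so occurs as an enantiomeric pair, giving 5 + 1 = 6 stereoisomers in total.

6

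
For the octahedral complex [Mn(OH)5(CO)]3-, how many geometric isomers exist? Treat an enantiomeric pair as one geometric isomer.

1

In an octahedral complex each vertex has one trans partner and four cis neighbours.
Only one geometric arrangement is possible.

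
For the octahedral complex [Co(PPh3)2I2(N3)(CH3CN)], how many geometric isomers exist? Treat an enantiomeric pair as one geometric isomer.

6

In an octahedral complex each vertex has one trans partner and four cis neighbours.
Systematic placement gives 6 geometric isomers: PPh3 trans, I cis; PPh3 cis, I cis (3 arrangements, 2 chiral); PPh3 trans, I trans; PPh3 cis, I trans.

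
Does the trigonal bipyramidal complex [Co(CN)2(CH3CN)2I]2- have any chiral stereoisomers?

A trigonal bipyramid has two axial and three equatorial sites, which are chemically inequivalent.
Exhaustive case analysis gives 5 geometric isomers.
One of these lacks any improper symmetry element and so occurs as an enantiomeric pair, giving 5 + 1 = 6 stereoisomers in total.

yes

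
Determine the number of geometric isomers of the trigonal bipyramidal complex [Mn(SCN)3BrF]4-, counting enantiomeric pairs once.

4

A trigonal bipyramid has two axial and three equatorial sites, which are chemically inequivalent.
Systematic placement gives 4 geometric isomers: Br axial, F axial; Br axial, F equatorial; Br equatorial, F axial; Br equatorial, F equatorial.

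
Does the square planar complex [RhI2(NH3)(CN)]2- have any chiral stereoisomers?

no

In a square planar complex each vertex has one trans partner and two cis neighbours.
There are 2 geometric isomers: I cis; I trans.
Each arrangement has an internal mirror plane or centre of symmetry, so none is chiral.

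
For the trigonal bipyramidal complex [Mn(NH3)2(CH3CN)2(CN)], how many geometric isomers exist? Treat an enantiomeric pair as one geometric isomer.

A trigonal bipyramid has two axial and three equatorial sites, which are chemically inequivalent.
Placing the ligands in turn and identifying arrangements related by rotation or reflection leaves 5 distinct geometric isomers.

5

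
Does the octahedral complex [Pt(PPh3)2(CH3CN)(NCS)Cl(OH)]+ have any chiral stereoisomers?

yes

The six octahedral sites form three mutually perpendicular trans pairs.
Systematic enumeration (placing each ligand type in turn and discarding arrangements equivalent by rotation or reflection) gives 9 geometric isomers.
Of these, 6 lack any improper symmetry element and so occur as enantiomeric pairs, giving 9 + 6 = 15 stereoisomers in total.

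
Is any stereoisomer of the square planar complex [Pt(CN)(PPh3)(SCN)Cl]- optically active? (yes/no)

no

A square has two trans pairs of vertices; adjacent vertices are cis.
The distinct arrangements are (3 in all): (CN/PPh3 trans, Cl/SCN trans); (CN/SCN trans, Cl/PPh3 trans); (CN/Cl trans, PPh3/SCN trans).
Each arrangement has an internal mirror plane or centre of symmetry, so none is chiral.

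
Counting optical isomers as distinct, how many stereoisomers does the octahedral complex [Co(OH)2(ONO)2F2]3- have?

In an octahedral complex each vertex has one trans partner and four cis neighbours.
There are 5 geometric isomers: OH trans, ONO trans, F trans; OH cis, ONO cis, F trans; OH cis, ONO trans, F cis; OH cis, ONO cis, F cis (chiral); OH trans, ONO cis, F cis.
One of these lacks any improper symmetry element and so occurs as an enantiomeric pair, giving 5 + 1 = 6 stereoisomers in total.

6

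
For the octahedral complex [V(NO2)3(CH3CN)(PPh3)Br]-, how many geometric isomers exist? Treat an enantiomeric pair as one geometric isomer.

4

The six octahedral sites form three mutually perpendicular trans pairs.
There are 4 geometric isomers: NO2 mer (3 arrangements); NO2 fac (chiral).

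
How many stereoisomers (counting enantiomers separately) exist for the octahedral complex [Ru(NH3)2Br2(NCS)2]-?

6

In an octahedral complex each vertex has one trans partner and four cis neighbours.
There are 5 geometric isomers: NH3 trans, Br trans, NCS trans; NH3 cis, Br trans, NCS cis; NH3 trans, Br cis, NCS cis; NH3 cis, Br cis, NCS cis (chiral); NH3 cis, Br cis, NCS trans.
One of these lacks any improper symmetry element and so occurs as an enantiomeric pair, giving 5 + 1 = 6 stereoisomers in total.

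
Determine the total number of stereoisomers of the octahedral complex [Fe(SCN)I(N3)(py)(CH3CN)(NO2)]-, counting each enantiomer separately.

30

Placing the ligands in turn and identifying arrangements related by rotation or reflection leaves 15 distinct geometric isomers.
Of these, 15 lack any improper symmetry element and so occur as enantiomeric pairs, giving 15 + 15 = 30 stereoisomers in total.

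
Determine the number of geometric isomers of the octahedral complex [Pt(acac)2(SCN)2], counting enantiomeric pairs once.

The six octahedral sites form three mutually perpendicular trans pairs.
Each acac is bidentate and must span two cis positions.
Systematic placement gives 2 geometric isomers: SCN trans; SCN cis (chiral).

2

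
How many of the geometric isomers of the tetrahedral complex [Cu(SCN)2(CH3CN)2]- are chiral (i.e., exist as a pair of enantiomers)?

Only one geometric arrangement is possible.

0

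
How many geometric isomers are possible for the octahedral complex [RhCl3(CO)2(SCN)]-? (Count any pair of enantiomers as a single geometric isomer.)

There are 3 geometric isomers: Cl mer, CO trans; Cl fac, CO cis; Cl mer, CO cis.

3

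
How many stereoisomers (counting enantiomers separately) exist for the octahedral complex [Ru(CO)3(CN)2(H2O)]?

The distinct arrangements are (3 in all): CO mer, CN trans; CO fac, CN cis; CO mer, CN cis.
Each arrangement has an internal mirror plane or centre of symmetry, so none is chiral.

3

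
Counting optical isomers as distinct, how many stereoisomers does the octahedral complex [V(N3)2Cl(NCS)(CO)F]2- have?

15

An octahedron has six vertices in three trans pairs; every non-trans pair is cis.
Exhaustive case analysis gives 9 geometric isomers.
Of these, 6 lack any improper symmetry element and so occur as enantiomeric pairs, giving 9 + 6 = 15 stereoisomers in total.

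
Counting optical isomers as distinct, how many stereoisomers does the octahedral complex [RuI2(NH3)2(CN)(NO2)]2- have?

8

The six octahedral sites form three mutually perpendicular trans pairs.
Systematic placement gives 6 geometric isomers: I cis, NH3 cis (3 arrangements, 2 chiral); I cis, NH3 trans; I trans, NH3 cis; I trans, NH3 trans.
Of these, 2 lack any improper symmetry element and so occur as enantiomeric pairs, giving 6 + 2 = 8 stereoisomers in total.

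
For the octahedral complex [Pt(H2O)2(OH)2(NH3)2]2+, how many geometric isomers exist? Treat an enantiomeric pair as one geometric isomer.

5

In an octahedral complex each vertex has one trans partner and four cis neighbours.
The distinct arrangements are (5 in all): H2O trans, OH trans, NH3 trans; H2O trans, OH cis, NH3 cis; H2O cis, OH trans, NH3 cis; H2O cis, OH cis, NH3 cis (chiral); H2O cis, OH cis, NH3 trans.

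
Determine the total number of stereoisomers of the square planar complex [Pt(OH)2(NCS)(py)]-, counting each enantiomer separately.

In a square planar complex each vertex has one trans partner and two cis neighbours.
Working through the distinct placements yields 2 geometric isomers: OH cis; OH trans.
Each arrangement has an internal mirror plane or centre of symmetry, so none is chiral.

2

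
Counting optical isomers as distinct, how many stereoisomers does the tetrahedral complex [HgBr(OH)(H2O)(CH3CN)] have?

2

All four vertices of a tetrahedron are equivalent and mutually adjacent, so cis/trans isomerism cannot arise.
Only one geometric arrangement is possible; it has no improper symmetry element, so it exists as a pair of enantiomers (2 stereoisomers).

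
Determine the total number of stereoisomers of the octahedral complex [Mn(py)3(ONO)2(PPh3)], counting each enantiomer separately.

An octahedron has six vertices in three trans pairs; every non-trans pair is cis.
There are 3 geometric isomers: py mer, ONO trans; py mer, ONO cis; py fac, ONO cis.
Each arrangement has an internal mirror plane or centre of symmetry, so none is chiral.

3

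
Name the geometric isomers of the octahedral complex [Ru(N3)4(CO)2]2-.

There are 2 geometric isomers: CO trans; CO cis.

cis and trans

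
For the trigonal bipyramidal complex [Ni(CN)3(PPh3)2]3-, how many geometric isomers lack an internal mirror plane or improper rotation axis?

0

The distinct arrangements are (3 in all): PPh3 both equatorial; PPh3 one axial, one equatorial; PPh3 both axial.
Each arrangement has an internal mirror plane or centre of symmetry, so none is chiral.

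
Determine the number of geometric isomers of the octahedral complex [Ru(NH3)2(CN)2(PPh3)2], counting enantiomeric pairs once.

5

In an octahedral complex each vertex has one trans partner and four cis neighbours.
There are 5 geometric isomers: NH3 trans, CN trans, PPh3 trans; NH3 cis, CN trans, PPh3 cis; NH3 cis, CN cis, PPh3 trans; NH3 cis, CN cis, PPh3 cis (chiral); NH3 trans, CN cis, PPh3 cis.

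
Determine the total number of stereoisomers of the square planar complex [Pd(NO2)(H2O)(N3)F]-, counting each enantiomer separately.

In a square planar complex each vertex has one trans partner and two cis neighbours.
The distinct arrangements are (3 in all): (F/N3 trans, H2O/NO2 trans); (F/NO2 trans, H2O/N3 trans); (F/H2O trans, N3/NO2 trans).
Each arrangement has an internal mirror plane or centre of symmetry, so none is chiral.

3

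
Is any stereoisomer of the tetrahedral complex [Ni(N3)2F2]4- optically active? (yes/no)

no

In a tetrahedral complex all four positions are equivalent and every pair of ligands is adjacent — there is no cis/trans distinction.
Only one geometric arrangement is possible.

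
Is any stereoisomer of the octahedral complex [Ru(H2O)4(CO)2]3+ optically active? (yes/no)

In an octahedral complex each vertex has one trans partner and four cis neighbours.
There are 2 geometric isomers: CO trans; CO cis.
Each arrangement has an internal mirror plane or centre of symmetry, so none is chiral.

no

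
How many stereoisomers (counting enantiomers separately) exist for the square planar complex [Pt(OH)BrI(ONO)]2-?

3

Working through the distinct placements yields 3 geometric isomers: (Br/OH trans, I/ONO trans); (Br/ONO trans, I/OH trans); (Br/I trans, OH/ONO trans).
Each arrangement has an internal mirror plane or centre of symmetry, so none is chiral.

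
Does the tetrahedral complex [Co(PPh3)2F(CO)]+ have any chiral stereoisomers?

no

In a tetrahedral complex all four positions are equivalent and every pair of ligands is adjacent — there is no cis/trans distinction.
Only one geometric arrangement is possible.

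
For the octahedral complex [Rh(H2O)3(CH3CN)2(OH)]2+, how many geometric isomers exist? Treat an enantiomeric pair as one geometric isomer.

3

The distinct arrangements are (3 in all): H2O mer, CH3CN trans; H2O fac, CH3CN cis; H2O mer, CH3CN cis.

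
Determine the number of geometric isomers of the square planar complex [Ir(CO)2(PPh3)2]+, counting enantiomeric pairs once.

2

The distinct arrangements are (2 in all): CO cis; CO trans.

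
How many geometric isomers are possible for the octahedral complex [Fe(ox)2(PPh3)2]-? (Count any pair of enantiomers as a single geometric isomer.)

2

In an octahedral complex each vertex has one trans partner and four cis neighbours.
Each ox is bidentate and must span two cis positions.
Working through the distinct placements yields 2 geometric isomers: PPh3 trans; PPh3 cis (chiral).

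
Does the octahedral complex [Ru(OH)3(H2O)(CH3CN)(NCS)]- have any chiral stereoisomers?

yes

The six octahedral sites form three mutually perpendicular trans pairs.
There are 4 geometric isomers: OH mer (3 arrangements); OH fac (chiral).
One of these lacks any improper symmetry element and so occurs as an enantiomeric pair, giving 4 + 1 = 5 stereoisomers in total.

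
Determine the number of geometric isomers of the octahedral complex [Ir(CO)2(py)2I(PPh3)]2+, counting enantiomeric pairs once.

6

Systematic placement gives 6 geometric isomers: CO trans, py trans; CO trans, py cis; CO cis, py trans; CO cis, py cis (3 arrangements, 2 chiral).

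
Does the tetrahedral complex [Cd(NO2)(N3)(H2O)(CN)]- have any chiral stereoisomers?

yes

Only one geometric arrangement is possible; it has no improper symmetry element, so it exists as a pair of enantiomers (2 stereoisomers).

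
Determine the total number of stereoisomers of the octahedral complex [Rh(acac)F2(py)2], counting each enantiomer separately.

4

Each acac is bidentate and must span two cis positions.
There are 3 geometric isomers: F trans, py cis; F cis, py trans; F cis, py cis (chiral).
One of these lacks any improper symmetry element and so occurs as an enantiomeric pair, giving 3 + 1 = 4 stereoisomers in total.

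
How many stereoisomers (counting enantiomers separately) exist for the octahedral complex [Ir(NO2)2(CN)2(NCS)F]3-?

8

In an octahedral complex each vertex has one trans partner and four cis neighbours.
There are 6 geometric isomers: NO2 trans, CN trans; NO2 cis, CN trans; NO2 trans, CN cis; NO2 cis, CN cis (3 arrangements, 2 chiral).
Of these, 2 lack any improper symmetry element and so occur as enantiomeric pairs, giving 6 + 2 = 8 stereoisomers in total.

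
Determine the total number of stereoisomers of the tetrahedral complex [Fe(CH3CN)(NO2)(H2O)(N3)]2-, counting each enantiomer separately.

2

All four vertices of a tetrahedron are equivalent and mutually adjacent, so cis/trans isomerism cannot arise.
Only one geometric arrangement is possible; it has no improper symmetry element, so it exists as a pair of enantiomers (2 stereoisomers).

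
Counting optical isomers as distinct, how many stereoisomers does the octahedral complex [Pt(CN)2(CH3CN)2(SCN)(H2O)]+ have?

8

An octahedron has six vertices in three trans pairs; every non-trans pair is cis.
Systematic placement gives 6 geometric isomers: CN trans, CH3CN trans; CN cis, CH3CN trans; CN cis, CH3CN cis (3 arrangements, 2 chiral); CN trans, CH3CN cis.
Of these, 2 lack any improper symmetry element and so occur as enantiomeric pairs, giving 6 + 2 = 8 stereoisomers in total.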